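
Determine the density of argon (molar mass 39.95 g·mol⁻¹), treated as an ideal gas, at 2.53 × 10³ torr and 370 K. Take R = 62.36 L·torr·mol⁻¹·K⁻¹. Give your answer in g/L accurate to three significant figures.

ρ ≈ 4.38 g/L

ρ = PM/(RT) = (2.53e+03 × 39.95) / (62.36 × 370.0)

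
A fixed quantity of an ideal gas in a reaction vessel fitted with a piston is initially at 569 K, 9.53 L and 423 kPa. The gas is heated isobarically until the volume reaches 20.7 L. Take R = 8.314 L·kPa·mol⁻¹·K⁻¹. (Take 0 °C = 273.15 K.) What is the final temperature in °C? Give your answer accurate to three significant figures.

P constant ⇒ V ∝ T: P₂ = P₁; T₂ = T₁·(V₂/V₁) = 1236 K.

T₂ ≈ 963 °C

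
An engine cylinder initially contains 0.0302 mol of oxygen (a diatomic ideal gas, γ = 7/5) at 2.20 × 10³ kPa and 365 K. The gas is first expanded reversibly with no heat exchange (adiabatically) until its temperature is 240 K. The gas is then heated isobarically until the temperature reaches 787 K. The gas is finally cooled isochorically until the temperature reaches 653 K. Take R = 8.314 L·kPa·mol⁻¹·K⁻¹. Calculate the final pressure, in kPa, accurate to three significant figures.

P₄ ≈ 421 kPa

From PV = nRT: V₁ = nRT₁/P₁ = 0.04166 L.
Adiabatic (γ = 7/5), T V^(γ−1) and P V^γ constant: P₂ = P₁·(T₂/T₁)^(γ/(γ−1)) = 507.2 kPa; V₂ = V₁·(T₁/T₂)^(1/(γ−1)) = 0.1188 L.
Isobaric, so V/T is constant: P₃ = P₂; V₃ = V₂·(T₃/T₂) = 0.3896 L.
V constant ⇒ P ∝ T: V₄ = V₃; P₄ = P₃·(T₄/T₃) = 420.8 kPa.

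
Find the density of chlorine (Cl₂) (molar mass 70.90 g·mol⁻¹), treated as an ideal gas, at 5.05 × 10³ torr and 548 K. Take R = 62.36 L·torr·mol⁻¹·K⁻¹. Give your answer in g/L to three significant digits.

ρ = PM/(RT) = (5.05e+03 × 70.90) / (62.36 × 548.0)

ρ ≈ 10.5 g/L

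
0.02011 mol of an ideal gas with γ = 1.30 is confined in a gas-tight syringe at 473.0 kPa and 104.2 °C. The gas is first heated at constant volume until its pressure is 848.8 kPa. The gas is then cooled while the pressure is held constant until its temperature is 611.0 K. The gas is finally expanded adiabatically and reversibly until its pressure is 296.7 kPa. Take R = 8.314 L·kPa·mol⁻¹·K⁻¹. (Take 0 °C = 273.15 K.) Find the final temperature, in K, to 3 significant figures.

T₄ ≈ 479 K

Convert: T₁ = 377.3 K.
From PV = nRT: V₁ = nRT₁/P₁ = 0.1334 L.
V constant ⇒ P ∝ T: V₂ = V₁; T₂ = T₁·(P₂/P₁) = 677.2 K.
P constant ⇒ V ∝ T: P₃ = P₂; V₃ = V₂·(T₃/T₂) = 0.1204 L.
Reversible adiabatic, γ = 1.30: T₄ = T₃·(P₄/P₃)^((γ−1)/γ) = 479.4 K; V₄ = V₃·(P₃/P₄)^(1/γ) = 0.2701 L.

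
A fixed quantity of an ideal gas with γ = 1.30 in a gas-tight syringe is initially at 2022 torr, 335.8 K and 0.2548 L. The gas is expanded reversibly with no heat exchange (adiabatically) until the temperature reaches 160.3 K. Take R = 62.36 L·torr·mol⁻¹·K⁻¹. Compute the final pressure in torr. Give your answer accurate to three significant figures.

P₂ ≈ 82.1 torr

Adiabatic (γ = 1.30), T V^(γ−1) and P V^γ constant: P₂ = P₁·(T₂/T₁)^(γ/(γ−1)) = 82.06 torr; V₂ = V₁·(T₁/T₂)^(1/(γ−1)) = 2.997 L.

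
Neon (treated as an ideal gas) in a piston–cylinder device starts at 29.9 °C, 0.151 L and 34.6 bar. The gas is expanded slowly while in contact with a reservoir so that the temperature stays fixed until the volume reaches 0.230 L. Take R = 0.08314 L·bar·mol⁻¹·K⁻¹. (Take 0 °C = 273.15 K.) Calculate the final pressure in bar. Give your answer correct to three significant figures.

P₂ ≈ 22.7 bar

Convert: T₁ = 303.0 K.
T constant ⇒ Boyle's law P V = const: T₂ = T₁; P₂ = P₁·(V₁/V₂) = 22.72 bar.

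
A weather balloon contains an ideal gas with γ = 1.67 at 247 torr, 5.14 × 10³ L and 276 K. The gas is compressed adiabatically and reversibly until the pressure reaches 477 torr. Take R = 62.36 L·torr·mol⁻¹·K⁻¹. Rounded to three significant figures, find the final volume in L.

V₂ ≈ 3.47e+03 L

Adiabatic (γ = 1.67), T V^(γ−1) and P V^γ constant: T₂ = T₁·(P₂/P₁)^((γ−1)/γ) = 359.4 K; V₂ = V₁·(P₁/P₂)^(1/γ) = 3466 L.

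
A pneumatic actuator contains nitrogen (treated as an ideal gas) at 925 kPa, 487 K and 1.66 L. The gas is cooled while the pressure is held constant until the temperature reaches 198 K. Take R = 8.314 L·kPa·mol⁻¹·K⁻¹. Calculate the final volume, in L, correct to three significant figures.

P constant ⇒ V ∝ T: P₂ = P₁; V₂ = V₁·(T₂/T₁) = 0.6749 L.

V₂ ≈ 0.675 L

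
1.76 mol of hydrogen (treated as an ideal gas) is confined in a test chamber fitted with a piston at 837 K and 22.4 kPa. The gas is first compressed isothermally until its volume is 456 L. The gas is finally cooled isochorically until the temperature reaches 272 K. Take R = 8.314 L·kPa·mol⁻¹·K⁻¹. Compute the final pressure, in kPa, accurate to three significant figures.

P₃ ≈ 8.73 kPa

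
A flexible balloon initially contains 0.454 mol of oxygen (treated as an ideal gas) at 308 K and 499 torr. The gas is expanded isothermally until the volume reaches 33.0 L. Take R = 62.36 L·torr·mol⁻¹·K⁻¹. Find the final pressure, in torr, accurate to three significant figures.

From PV = nRT: V₁ = nRT₁/P₁ = 17.47 L.
T constant ⇒ Boyle's law P V = const: T₂ = T₁; P₂ = P₁·(V₁/V₂) = 264.2 torr.

P₂ ≈ 264 torr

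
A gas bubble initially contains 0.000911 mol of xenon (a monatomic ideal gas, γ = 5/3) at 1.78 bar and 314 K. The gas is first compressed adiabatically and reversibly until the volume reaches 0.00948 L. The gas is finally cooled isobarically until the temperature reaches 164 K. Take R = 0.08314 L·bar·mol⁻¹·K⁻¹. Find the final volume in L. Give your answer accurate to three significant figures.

V₃ ≈ 0.00394 L

From PV = nRT: V₁ = nRT₁/P₁ = 0.01336 L.
Adiabatic (γ = 5/3), T V^(γ−1) and P V^γ constant: T₂ = T₁·(V₁/V₂)^(γ−1) = 394.7 K; P₂ = P₁·(V₁/V₂)^γ = 3.154 bar.
Isobaric, so V/T is constant: P₃ = P₂; V₃ = V₂·(T₃/T₂) = 0.003939 L.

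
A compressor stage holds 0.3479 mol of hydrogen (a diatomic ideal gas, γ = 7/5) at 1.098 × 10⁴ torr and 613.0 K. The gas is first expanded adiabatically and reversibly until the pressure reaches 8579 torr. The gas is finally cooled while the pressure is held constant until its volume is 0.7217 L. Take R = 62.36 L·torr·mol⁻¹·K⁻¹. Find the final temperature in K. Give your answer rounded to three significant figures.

T₃ ≈ 285 K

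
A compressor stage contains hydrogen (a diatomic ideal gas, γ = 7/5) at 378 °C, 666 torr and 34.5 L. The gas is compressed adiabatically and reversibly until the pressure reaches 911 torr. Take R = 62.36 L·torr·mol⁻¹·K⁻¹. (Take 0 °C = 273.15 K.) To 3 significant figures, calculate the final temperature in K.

Convert: T₁ = 651.1 K.
Reversible adiabatic, γ = 7/5: T₂ = T₁·(P₂/P₁)^((γ−1)/γ) = 712.1 K; V₂ = V₁·(P₁/P₂)^(1/γ) = 27.58 L.

T₂ ≈ 712 K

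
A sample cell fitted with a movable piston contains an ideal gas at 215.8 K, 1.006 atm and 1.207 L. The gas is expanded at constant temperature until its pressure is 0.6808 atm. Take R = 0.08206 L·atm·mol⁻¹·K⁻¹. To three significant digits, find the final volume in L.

V₂ ≈ 1.78 L

T constant ⇒ Boyle's law P V = const: T₂ = T₁; V₂ = V₁·(P₁/P₂) = 1.784 L.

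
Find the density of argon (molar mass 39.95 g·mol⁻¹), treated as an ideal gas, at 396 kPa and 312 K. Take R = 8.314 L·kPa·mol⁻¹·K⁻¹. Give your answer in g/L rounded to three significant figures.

ρ ≈ 6.10 g/L

ρ = PM/(RT) = (396 × 39.95) / (8.314 × 312.0)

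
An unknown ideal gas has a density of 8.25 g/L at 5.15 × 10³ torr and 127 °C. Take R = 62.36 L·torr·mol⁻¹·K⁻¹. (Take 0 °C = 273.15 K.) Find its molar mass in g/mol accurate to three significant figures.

M ≈ 40.0 g/mol

ρ = PM/(RT) ⇒ M = ρRT/P = (8.25 × 62.36 × 400.1) / 5.15e+03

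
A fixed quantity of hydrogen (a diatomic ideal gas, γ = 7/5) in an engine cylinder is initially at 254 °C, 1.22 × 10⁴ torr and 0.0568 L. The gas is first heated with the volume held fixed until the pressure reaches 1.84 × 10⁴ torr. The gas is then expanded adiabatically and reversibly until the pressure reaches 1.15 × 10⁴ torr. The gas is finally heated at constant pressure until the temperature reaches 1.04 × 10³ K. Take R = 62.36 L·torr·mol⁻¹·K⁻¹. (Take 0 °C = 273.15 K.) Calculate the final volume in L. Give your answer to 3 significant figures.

Convert: T₁ = 527.1 K.
V constant ⇒ P ∝ T: V₂ = V₁; T₂ = T₁·(P₂/P₁) = 795.0 K.
Reversible adiabatic, γ = 7/5: T₃ = T₂·(P₃/P₂)^((γ−1)/γ) = 695.1 K; V₃ = V₂·(P₂/P₃)^(1/γ) = 0.07946 L.
Isobaric, so V/T is constant: P₄ = P₃; V₄ = V₃·(T₄/T₃) = 0.1189 L.

V₄ ≈ 0.119 L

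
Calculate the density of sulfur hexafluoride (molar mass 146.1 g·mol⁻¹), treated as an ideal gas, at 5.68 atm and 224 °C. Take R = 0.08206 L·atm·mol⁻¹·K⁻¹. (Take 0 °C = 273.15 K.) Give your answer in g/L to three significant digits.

ρ ≈ 20.3 g/L

ρ = PM/(RT) = (5.68 × 146.1) / (0.08206 × 497.1)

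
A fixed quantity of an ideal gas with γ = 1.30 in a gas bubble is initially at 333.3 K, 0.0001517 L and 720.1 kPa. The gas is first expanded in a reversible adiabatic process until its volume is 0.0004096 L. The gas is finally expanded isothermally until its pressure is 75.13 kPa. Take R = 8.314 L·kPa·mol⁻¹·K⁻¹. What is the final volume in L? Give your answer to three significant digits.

V₃ ≈ 0.00108 L

Reversible adiabatic, γ = 1.30: T₂ = T₁·(V₁/V₂)^(γ−1) = 247.4 K; P₂ = P₁·(V₁/V₂)^γ = 198.0 kPa.
Isothermal, so P V is constant: T₃ = T₂; V₃ = V₂·(P₂/P₃) = 0.001079 L.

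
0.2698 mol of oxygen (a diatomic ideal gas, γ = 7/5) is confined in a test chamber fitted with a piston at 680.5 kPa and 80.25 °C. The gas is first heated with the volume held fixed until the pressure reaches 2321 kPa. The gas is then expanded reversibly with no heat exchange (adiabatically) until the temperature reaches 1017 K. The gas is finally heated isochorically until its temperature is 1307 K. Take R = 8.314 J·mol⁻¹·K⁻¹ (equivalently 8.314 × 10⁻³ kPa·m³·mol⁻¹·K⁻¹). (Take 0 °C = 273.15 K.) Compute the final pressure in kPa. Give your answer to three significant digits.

Convert: T₁ = 353.4 K.
From PV = nRT: V₁ = nRT₁/P₁ = 0.001165 m³.
V constant ⇒ P ∝ T: V₂ = V₁; T₂ = T₁·(P₂/P₁) = 1205 K.
Adiabatic (γ = 7/5), T V^(γ−1) and P V^γ constant: P₃ = P₂·(T₃/T₂)^(γ/(γ−1)) = 1281 kPa; V₃ = V₂·(T₂/T₃)^(1/(γ−1)) = 0.001781 m³.
V constant ⇒ P ∝ T: V₄ = V₃; P₄ = P₃·(T₄/T₃) = 1646 kPa.

P₄ ≈ 1.65e+03 kPa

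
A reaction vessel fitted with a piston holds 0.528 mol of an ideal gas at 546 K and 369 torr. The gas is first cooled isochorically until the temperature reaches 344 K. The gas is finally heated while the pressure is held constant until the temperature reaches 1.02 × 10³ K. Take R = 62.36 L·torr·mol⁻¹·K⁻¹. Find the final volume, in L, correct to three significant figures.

V₃ ≈ 144 L

From PV = nRT: V₁ = nRT₁/P₁ = 48.72 L.
Isochoric, so P/T is constant: V₂ = V₁; P₂ = P₁·(T₂/T₁) = 232.5 torr.
P constant ⇒ V ∝ T: P₃ = P₂; V₃ = V₂·(T₃/T₂) = 144.5 L.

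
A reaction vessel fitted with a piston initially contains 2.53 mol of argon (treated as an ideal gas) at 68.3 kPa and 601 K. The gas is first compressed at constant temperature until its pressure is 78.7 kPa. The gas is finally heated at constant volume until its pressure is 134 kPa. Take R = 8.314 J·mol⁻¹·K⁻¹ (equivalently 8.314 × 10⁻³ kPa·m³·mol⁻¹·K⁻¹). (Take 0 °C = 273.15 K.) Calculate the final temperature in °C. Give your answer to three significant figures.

T₃ ≈ 750 °C

From PV = nRT: V₁ = nRT₁/P₁ = 0.1851 m³.
T constant ⇒ Boyle's law P V = const: T₂ = T₁; V₂ = V₁·(P₁/P₂) = 0.1606 m³.
V constant ⇒ P ∝ T: V₃ = V₂; T₃ = T₂·(P₃/P₂) = 1023 K.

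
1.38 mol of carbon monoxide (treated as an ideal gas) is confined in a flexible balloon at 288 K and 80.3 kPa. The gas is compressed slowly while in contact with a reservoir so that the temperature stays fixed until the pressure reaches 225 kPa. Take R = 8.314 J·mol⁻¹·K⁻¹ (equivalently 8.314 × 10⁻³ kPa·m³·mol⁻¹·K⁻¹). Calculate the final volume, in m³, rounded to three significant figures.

V₂ ≈ 0.0147 m³

From PV = nRT: V₁ = nRT₁/P₁ = 0.04115 m³.
Isothermal, so P V is constant: T₂ = T₁; V₂ = V₁·(P₁/P₂) = 0.01469 m³.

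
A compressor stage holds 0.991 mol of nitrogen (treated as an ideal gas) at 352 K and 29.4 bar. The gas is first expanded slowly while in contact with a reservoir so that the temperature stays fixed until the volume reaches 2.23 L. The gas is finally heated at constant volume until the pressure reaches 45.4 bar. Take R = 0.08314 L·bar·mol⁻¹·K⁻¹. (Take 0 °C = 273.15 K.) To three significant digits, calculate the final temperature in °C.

From PV = nRT: V₁ = nRT₁/P₁ = 0.9865 L.
T constant ⇒ Boyle's law P V = const: T₂ = T₁; P₂ = P₁·(V₁/V₂) = 13.01 bar.
V constant ⇒ P ∝ T: V₃ = V₂; T₃ = T₂·(P₃/P₂) = 1229 K.

T₃ ≈ 956 °C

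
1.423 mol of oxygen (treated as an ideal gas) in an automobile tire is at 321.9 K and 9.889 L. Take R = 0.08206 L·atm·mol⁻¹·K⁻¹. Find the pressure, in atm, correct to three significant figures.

P ≈ 3.80 atm

PV = nRT ⇒ P = nRT/V = (1.423 × 0.08206 × 321.9) / 9.889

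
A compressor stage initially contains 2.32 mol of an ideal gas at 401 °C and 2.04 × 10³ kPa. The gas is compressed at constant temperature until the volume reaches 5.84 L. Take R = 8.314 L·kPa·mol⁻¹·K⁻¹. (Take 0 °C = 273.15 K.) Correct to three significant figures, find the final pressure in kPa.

P₂ ≈ 2.23e+03 kPa

Convert: T₁ = 674.1 K.
From PV = nRT: V₁ = nRT₁/P₁ = 6.374 L.
Isothermal, so P V is constant: T₂ = T₁; P₂ = P₁·(V₁/V₂) = 2227 kPa.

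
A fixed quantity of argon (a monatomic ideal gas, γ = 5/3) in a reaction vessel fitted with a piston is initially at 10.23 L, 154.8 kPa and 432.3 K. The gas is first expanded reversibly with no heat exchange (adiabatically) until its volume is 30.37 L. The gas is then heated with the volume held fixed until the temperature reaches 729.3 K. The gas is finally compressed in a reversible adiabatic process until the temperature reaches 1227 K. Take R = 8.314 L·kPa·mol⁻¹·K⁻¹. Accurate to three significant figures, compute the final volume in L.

V₄ ≈ 13.9 L

Reversible adiabatic, γ = 5/3: T₂ = T₁·(V₁/V₂)^(γ−1) = 209.3 K; P₂ = P₁·(V₁/V₂)^γ = 25.24 kPa.
Isochoric, so P/T is constant: V₃ = V₂; P₃ = P₂·(T₃/T₂) = 87.97 kPa.
Reversible adiabatic, γ = 5/3: P₄ = P₃·(T₄/T₃)^(γ/(γ−1)) = 323.0 kPa; V₄ = V₃·(T₃/T₄)^(1/(γ−1)) = 13.92 L.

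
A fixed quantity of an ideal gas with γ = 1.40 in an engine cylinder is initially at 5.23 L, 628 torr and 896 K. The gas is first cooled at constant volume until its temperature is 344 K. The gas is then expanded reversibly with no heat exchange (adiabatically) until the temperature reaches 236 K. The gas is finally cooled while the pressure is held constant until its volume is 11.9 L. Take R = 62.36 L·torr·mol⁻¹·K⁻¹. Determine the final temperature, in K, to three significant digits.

V constant ⇒ P ∝ T: V₂ = V₁; P₂ = P₁·(T₂/T₁) = 241.1 torr.
Reversible adiabatic, γ = 1.40: P₃ = P₂·(T₃/T₂)^(γ/(γ−1)) = 64.48 torr; V₃ = V₂·(T₂/T₃)^(1/(γ−1)) = 13.42 L.
Isobaric, so V/T is constant: P₄ = P₃; T₄ = T₃·(V₄/V₃) = 209.3 K.

T₄ ≈ 209 K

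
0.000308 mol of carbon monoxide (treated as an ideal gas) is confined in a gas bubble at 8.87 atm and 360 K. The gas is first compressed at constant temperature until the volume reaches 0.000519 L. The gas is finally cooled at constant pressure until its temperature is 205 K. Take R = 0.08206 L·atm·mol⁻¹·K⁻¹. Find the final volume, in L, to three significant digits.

V₃ ≈ 0.000296 L

From PV = nRT: V₁ = nRT₁/P₁ = 0.001026 L.
T constant ⇒ Boyle's law P V = const: T₂ = T₁; P₂ = P₁·(V₁/V₂) = 17.53 atm.
P constant ⇒ V ∝ T: P₃ = P₂; V₃ = V₂·(T₃/T₂) = 0.0002955 L.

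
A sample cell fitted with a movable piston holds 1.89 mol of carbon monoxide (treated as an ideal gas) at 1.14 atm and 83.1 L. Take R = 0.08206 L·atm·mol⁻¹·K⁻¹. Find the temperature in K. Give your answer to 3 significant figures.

PV = nRT ⇒ T = PV/(nR) = (1.14 × 83.1) / (1.89 × 0.08206)

T ≈ 611 K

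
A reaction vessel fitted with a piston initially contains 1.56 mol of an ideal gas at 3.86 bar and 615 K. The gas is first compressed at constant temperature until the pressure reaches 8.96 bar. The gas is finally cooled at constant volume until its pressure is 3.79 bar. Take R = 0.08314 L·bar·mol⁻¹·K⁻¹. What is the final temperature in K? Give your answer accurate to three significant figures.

T₃ ≈ 260 K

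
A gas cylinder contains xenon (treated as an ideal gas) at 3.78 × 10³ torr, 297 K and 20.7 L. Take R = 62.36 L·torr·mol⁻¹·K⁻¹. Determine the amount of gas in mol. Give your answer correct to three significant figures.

n ≈ 4.22 mol

PV = nRT ⇒ n = PV/(RT) = (3.78e+03 × 20.7) / (62.36 × 297)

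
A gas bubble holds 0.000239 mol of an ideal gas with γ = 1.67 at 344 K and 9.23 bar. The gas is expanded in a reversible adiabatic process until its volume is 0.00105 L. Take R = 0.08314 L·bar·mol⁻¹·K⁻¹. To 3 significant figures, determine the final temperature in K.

T₂ ≈ 272 K

From PV = nRT: V₁ = nRT₁/P₁ = 0.0007406 L.
Adiabatic (γ = 1.67), T V^(γ−1) and P V^γ constant: T₂ = T₁·(V₁/V₂)^(γ−1) = 272.3 K; P₂ = P₁·(V₁/V₂)^γ = 5.152 bar.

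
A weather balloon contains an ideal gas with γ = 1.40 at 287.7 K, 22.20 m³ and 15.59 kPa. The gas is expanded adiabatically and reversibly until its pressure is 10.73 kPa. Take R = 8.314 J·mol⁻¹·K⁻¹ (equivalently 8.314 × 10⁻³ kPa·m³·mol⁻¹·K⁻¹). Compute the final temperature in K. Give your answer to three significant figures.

T₂ ≈ 259 K

Reversible adiabatic, γ = 1.40: T₂ = T₁·(P₂/P₁)^((γ−1)/γ) = 258.6 K; V₂ = V₁·(P₁/P₂)^(1/γ) = 28.99 m³.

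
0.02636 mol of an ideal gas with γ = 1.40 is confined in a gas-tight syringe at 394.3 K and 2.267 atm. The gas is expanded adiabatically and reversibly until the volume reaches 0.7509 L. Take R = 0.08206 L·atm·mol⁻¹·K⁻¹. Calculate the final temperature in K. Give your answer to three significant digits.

From PV = nRT: V₁ = nRT₁/P₁ = 0.3762 L.
Adiabatic (γ = 1.40), T V^(γ−1) and P V^γ constant: T₂ = T₁·(V₁/V₂)^(γ−1) = 299.1 K; P₂ = P₁·(V₁/V₂)^γ = 0.8615 atm.

T₂ ≈ 299 K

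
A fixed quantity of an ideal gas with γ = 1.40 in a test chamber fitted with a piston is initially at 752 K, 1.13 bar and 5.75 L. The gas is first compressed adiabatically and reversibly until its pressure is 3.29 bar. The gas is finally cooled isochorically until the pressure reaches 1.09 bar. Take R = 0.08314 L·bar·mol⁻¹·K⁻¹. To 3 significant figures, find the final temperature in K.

T₃ ≈ 338 K

Adiabatic (γ = 1.40), T V^(γ−1) and P V^γ constant: T₂ = T₁·(P₂/P₁)^((γ−1)/γ) = 1021 K; V₂ = V₁·(P₁/P₂)^(1/γ) = 2.680 L.
V constant ⇒ P ∝ T: V₃ = V₂; T₃ = T₂·(P₃/P₂) = 338.1 K.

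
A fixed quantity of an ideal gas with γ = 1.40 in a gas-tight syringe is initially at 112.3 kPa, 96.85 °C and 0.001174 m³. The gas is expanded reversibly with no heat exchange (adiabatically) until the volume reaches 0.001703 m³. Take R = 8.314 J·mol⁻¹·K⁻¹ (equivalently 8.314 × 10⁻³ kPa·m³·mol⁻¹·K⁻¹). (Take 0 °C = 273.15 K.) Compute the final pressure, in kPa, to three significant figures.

P₂ ≈ 66.7 kPa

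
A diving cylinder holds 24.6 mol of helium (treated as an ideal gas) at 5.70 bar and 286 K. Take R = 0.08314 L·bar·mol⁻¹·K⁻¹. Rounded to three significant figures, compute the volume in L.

V ≈ 103 L

PV = nRT ⇒ V = nRT/P = (24.6 × 0.08314 × 286) / 5.70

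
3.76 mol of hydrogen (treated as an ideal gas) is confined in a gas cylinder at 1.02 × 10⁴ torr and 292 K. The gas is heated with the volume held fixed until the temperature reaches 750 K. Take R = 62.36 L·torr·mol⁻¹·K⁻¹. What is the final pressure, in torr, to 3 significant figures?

From PV = nRT: V₁ = nRT₁/P₁ = 6.712 L.
V constant ⇒ P ∝ T: V₂ = V₁; P₂ = P₁·(T₂/T₁) = 2.620e+04 torr.

P₂ ≈ 2.62e+04 torr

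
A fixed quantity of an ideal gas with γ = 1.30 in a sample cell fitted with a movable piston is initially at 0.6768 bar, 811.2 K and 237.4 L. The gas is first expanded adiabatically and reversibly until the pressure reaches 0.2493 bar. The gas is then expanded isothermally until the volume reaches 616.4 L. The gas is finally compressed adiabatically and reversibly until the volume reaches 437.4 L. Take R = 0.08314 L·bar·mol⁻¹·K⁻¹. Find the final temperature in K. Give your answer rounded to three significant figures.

Reversible adiabatic, γ = 1.30: T₂ = T₁·(P₂/P₁)^((γ−1)/γ) = 644.2 K; V₂ = V₁·(P₁/P₂)^(1/γ) = 511.8 L.
T constant ⇒ Boyle's law P V = const: T₃ = T₂; P₃ = P₂·(V₂/V₃) = 0.2070 bar.
Reversible adiabatic, γ = 1.30: T₄ = T₃·(V₃/V₄)^(γ−1) = 714.1 K; P₄ = P₃·(V₃/V₄)^γ = 0.3233 bar.

T₄ ≈ 714 K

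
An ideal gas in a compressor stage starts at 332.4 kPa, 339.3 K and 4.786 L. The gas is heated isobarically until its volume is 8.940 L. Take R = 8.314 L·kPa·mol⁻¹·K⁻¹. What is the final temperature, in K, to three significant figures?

T₂ ≈ 634 K

P constant ⇒ V ∝ T: P₂ = P₁; T₂ = T₁·(V₂/V₁) = 633.8 K.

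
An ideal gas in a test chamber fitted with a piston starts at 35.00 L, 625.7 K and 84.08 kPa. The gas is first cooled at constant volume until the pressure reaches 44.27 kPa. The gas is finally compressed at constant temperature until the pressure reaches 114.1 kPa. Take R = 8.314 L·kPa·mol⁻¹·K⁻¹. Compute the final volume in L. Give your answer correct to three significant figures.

V constant ⇒ P ∝ T: V₂ = V₁; T₂ = T₁·(P₂/P₁) = 329.4 K.
T constant ⇒ Boyle's law P V = const: T₃ = T₂; V₃ = V₂·(P₂/P₃) = 13.58 L.

V₃ ≈ 13.6 L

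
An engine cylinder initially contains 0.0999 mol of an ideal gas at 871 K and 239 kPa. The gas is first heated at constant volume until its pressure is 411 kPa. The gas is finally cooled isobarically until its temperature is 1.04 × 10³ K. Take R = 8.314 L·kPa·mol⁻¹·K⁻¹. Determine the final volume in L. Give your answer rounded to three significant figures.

From PV = nRT: V₁ = nRT₁/P₁ = 3.027 L.
V constant ⇒ P ∝ T: V₂ = V₁; T₂ = T₁·(P₂/P₁) = 1498 K.
Isobaric, so V/T is constant: P₃ = P₂; V₃ = V₂·(T₃/T₂) = 2.102 L.

V₃ ≈ 2.10 L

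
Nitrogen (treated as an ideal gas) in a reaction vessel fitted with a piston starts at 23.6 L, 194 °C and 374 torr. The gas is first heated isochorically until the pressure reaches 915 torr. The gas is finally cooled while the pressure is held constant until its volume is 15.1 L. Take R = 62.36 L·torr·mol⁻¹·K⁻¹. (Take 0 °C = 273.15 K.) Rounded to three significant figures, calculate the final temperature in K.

T₃ ≈ 731 K

Convert: T₁ = 467.1 K.
V constant ⇒ P ∝ T: V₂ = V₁; T₂ = T₁·(P₂/P₁) = 1143 K.
Isobaric, so V/T is constant: P₃ = P₂; T₃ = T₂·(V₃/V₂) = 731.3 K.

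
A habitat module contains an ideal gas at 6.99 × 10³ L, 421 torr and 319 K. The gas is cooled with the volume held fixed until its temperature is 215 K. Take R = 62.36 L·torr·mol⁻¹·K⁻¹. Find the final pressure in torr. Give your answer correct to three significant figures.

P₂ ≈ 284 torr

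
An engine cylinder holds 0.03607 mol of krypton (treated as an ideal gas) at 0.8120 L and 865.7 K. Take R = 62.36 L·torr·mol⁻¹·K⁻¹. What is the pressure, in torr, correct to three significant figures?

PV = nRT ⇒ P = nRT/V = (0.03607 × 62.36 × 865.7) / 0.8120

P ≈ 2.40e+03 torr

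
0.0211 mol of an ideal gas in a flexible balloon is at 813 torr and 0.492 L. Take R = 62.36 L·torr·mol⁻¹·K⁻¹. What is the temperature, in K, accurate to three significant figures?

PV = nRT ⇒ T = PV/(nR) = (813 × 0.492) / (0.0211 × 62.36)

T ≈ 304 K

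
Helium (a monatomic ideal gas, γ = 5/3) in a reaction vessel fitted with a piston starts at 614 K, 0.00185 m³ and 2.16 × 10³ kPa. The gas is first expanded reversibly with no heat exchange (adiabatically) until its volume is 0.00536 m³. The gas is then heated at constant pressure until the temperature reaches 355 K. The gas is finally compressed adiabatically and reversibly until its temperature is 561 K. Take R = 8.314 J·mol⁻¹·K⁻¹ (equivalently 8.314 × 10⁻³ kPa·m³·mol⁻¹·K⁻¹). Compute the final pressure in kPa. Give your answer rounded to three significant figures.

P₄ ≈ 1.15e+03 kPa

Reversible adiabatic, γ = 5/3: T₂ = T₁·(V₁/V₂)^(γ−1) = 302.1 K; P₂ = P₁·(V₁/V₂)^γ = 366.8 kPa.
Isobaric, so V/T is constant: P₃ = P₂; V₃ = V₂·(T₃/T₂) = 0.006298 m³.
Adiabatic (γ = 5/3), T V^(γ−1) and P V^γ constant: P₄ = P₃·(T₄/T₃)^(γ/(γ−1)) = 1152 kPa; V₄ = V₃·(T₃/T₄)^(1/(γ−1)) = 0.003170 m³.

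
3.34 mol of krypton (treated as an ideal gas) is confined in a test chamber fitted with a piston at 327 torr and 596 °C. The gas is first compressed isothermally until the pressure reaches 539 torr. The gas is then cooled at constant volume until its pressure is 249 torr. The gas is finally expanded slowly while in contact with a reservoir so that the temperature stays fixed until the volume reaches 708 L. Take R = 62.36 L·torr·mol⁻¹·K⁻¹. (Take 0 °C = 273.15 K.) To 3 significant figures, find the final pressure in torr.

Convert: T₁ = 869.1 K.
From PV = nRT: V₁ = nRT₁/P₁ = 553.6 L.
T constant ⇒ Boyle's law P V = const: T₂ = T₁; V₂ = V₁·(P₁/P₂) = 335.9 L.
V constant ⇒ P ∝ T: V₃ = V₂; T₃ = T₂·(P₃/P₂) = 401.5 K.
Isothermal, so P V is constant: T₄ = T₃; P₄ = P₃·(V₃/V₄) = 118.1 torr.

P₄ ≈ 118 torr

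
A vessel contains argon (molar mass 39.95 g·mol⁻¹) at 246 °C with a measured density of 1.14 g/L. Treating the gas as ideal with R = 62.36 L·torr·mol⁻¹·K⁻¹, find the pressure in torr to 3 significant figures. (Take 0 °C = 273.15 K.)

ρ = PM/(RT) ⇒ P = ρRT/M = (1.14 × 62.36 × 519.1) / 39.95

P ≈ 924 torr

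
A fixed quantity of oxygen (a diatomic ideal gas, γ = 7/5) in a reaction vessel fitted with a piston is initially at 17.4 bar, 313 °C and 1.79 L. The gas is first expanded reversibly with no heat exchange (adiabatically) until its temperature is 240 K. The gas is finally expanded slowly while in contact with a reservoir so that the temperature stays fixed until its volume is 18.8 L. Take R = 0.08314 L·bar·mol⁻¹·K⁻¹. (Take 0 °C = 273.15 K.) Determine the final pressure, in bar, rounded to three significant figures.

P₃ ≈ 0.678 bar

Convert: T₁ = 586.1 K.
Reversible adiabatic, γ = 7/5: P₂ = P₁·(T₂/T₁)^(γ/(γ−1)) = 0.7643 bar; V₂ = V₁·(T₁/T₂)^(1/(γ−1)) = 16.69 L.
Isothermal, so P V is constant: T₃ = T₂; P₃ = P₂·(V₂/V₃) = 0.6783 bar.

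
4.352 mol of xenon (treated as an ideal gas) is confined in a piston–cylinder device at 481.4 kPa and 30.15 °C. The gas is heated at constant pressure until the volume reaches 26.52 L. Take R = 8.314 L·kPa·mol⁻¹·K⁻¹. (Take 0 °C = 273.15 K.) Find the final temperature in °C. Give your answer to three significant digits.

Convert: T₁ = 303.3 K.
From PV = nRT: V₁ = nRT₁/P₁ = 22.80 L.
P constant ⇒ V ∝ T: P₂ = P₁; T₂ = T₁·(V₂/V₁) = 352.8 K.

T₂ ≈ 79.7 °C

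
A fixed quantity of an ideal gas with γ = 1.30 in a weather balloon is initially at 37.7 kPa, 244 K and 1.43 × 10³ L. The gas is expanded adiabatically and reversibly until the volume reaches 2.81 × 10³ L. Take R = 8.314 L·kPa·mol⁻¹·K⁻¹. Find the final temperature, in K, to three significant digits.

T₂ ≈ 199 K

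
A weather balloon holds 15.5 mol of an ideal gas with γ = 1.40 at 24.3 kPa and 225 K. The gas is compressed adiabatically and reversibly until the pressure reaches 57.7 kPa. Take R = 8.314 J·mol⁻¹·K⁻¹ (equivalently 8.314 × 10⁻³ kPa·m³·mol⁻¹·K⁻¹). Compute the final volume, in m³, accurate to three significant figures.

V₂ ≈ 0.643 m³

From PV = nRT: V₁ = nRT₁/P₁ = 1.193 m³.
Adiabatic (γ = 1.40), T V^(γ−1) and P V^γ constant: T₂ = T₁·(P₂/P₁)^((γ−1)/γ) = 288.1 K; V₂ = V₁·(P₁/P₂)^(1/γ) = 0.6434 m³.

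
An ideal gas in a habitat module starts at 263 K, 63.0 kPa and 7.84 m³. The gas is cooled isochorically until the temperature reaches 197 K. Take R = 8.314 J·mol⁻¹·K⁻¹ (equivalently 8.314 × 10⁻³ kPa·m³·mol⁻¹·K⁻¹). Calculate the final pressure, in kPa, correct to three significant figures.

Isochoric, so P/T is constant: V₂ = V₁; P₂ = P₁·(T₂/T₁) = 47.19 kPa.

P₂ ≈ 47.2 kPa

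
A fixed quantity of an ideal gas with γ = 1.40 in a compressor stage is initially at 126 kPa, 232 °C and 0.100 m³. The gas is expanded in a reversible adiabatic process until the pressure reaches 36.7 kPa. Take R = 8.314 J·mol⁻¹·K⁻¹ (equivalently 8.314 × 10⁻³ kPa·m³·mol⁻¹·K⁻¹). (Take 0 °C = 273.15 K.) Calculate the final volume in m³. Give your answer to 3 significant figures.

Convert: T₁ = 505.1 K.
Reversible adiabatic, γ = 1.40: T₂ = T₁·(P₂/P₁)^((γ−1)/γ) = 355.1 K; V₂ = V₁·(P₁/P₂)^(1/γ) = 0.2413 m³.

V₂ ≈ 0.241 m³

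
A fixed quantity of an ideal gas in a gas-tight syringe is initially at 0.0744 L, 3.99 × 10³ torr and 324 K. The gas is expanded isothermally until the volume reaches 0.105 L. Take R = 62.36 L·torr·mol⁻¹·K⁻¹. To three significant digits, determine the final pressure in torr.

P₂ ≈ 2.83e+03 torr

Isothermal, so P V is constant: T₂ = T₁; P₂ = P₁·(V₁/V₂) = 2827 torr.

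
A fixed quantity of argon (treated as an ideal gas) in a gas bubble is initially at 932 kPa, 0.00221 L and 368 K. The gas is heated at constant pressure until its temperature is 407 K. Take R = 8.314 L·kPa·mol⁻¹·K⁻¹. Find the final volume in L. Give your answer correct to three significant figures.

P constant ⇒ V ∝ T: P₂ = P₁; V₂ = V₁·(T₂/T₁) = 0.002444 L.

V₂ ≈ 0.00244 L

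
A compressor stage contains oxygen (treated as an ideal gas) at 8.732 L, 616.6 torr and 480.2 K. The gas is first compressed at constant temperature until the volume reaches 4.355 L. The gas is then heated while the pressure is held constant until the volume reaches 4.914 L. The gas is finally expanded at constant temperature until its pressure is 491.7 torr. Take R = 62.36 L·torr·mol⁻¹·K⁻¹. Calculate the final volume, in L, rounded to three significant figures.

T constant ⇒ Boyle's law P V = const: T₂ = T₁; P₂ = P₁·(V₁/V₂) = 1236 torr.
P constant ⇒ V ∝ T: P₃ = P₂; T₃ = T₂·(V₃/V₂) = 541.8 K.
T constant ⇒ Boyle's law P V = const: T₄ = T₃; V₄ = V₃·(P₃/P₄) = 12.36 L.

V₄ ≈ 12.4 L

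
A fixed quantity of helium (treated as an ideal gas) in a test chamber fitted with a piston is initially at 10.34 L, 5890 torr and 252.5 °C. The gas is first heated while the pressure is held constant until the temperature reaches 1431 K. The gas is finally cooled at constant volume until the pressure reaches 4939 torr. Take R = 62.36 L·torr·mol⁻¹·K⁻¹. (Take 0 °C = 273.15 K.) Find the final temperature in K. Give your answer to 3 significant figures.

T₃ ≈ 1.20e+03 K

Convert: T₁ = 525.6 K.
Isobaric, so V/T is constant: P₂ = P₁; V₂ = V₁·(T₂/T₁) = 28.15 L.
V constant ⇒ P ∝ T: V₃ = V₂; T₃ = T₂·(P₃/P₂) = 1200 K.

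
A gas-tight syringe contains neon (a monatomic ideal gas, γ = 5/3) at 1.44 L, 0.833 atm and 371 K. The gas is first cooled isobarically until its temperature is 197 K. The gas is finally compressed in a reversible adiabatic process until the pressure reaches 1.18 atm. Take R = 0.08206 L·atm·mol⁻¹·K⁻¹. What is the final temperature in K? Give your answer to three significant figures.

T₃ ≈ 226 K

Isobaric, so V/T is constant: P₂ = P₁; V₂ = V₁·(T₂/T₁) = 0.7646 L.
Adiabatic (γ = 5/3), T V^(γ−1) and P V^γ constant: T₃ = T₂·(P₃/P₂)^((γ−1)/γ) = 226.4 K; V₃ = V₂·(P₂/P₃)^(1/γ) = 0.6205 L.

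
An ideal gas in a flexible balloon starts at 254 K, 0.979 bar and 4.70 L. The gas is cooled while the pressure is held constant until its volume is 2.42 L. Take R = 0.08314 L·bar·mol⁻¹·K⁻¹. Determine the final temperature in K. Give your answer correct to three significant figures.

T₂ ≈ 131 K

Isobaric, so V/T is constant: P₂ = P₁; T₂ = T₁·(V₂/V₁) = 130.8 K.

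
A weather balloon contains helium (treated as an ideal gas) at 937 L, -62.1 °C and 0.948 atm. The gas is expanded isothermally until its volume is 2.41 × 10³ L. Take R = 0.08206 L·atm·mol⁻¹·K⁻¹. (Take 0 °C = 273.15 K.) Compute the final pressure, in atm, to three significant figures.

Convert: T₁ = 211.0 K.
Isothermal, so P V is constant: T₂ = T₁; P₂ = P₁·(V₁/V₂) = 0.3686 atm.

P₂ ≈ 0.369 atm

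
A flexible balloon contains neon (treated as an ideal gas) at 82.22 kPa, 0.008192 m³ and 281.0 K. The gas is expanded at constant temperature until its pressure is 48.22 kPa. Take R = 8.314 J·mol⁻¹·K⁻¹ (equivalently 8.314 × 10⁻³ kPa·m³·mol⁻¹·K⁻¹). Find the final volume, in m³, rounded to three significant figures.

T constant ⇒ Boyle's law P V = const: T₂ = T₁; V₂ = V₁·(P₁/P₂) = 0.01397 m³.

V₂ ≈ 0.0140 m³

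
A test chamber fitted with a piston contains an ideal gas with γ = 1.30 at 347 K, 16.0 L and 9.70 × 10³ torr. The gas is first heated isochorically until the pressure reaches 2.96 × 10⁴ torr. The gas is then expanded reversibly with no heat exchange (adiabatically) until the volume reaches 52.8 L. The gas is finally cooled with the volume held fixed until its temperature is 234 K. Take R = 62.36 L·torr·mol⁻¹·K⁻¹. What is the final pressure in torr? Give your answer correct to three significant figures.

P₄ ≈ 1.98e+03 torr

Isochoric, so P/T is constant: V₂ = V₁; T₂ = T₁·(P₂/P₁) = 1059 K.
Reversible adiabatic, γ = 1.30: T₃ = T₂·(V₂/V₃)^(γ−1) = 740.1 K; P₃ = P₂·(V₂/V₃)^γ = 6269 torr.
V constant ⇒ P ∝ T: V₄ = V₃; P₄ = P₃·(T₄/T₃) = 1982 torr.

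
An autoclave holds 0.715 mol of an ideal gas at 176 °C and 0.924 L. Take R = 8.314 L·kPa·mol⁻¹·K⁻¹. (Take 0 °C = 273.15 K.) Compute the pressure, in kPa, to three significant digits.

P ≈ 2.89e+03 kPa

Convert: T = 449.15 K.
PV = nRT ⇒ P = nRT/V = (0.715 × 8.314 × 449.15) / 0.924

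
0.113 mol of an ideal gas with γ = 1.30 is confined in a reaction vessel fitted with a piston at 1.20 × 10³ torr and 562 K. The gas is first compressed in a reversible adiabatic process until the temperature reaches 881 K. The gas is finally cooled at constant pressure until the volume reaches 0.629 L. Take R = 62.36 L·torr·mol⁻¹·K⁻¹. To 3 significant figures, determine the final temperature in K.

From PV = nRT: V₁ = nRT₁/P₁ = 3.300 L.
Reversible adiabatic, γ = 1.30: P₂ = P₁·(T₂/T₁)^(γ/(γ−1)) = 8418 torr; V₂ = V₁·(T₁/T₂)^(1/(γ−1)) = 0.7375 L.
P constant ⇒ V ∝ T: P₃ = P₂; T₃ = T₂·(V₃/V₂) = 751.4 K.

T₃ ≈ 751 K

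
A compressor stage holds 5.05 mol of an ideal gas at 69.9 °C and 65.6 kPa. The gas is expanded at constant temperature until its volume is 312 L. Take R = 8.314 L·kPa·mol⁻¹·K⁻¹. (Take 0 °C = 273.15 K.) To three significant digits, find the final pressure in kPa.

P₂ ≈ 46.2 kPa

Convert: T₁ = 343.0 K.
From PV = nRT: V₁ = nRT₁/P₁ = 219.6 L.
T constant ⇒ Boyle's law P V = const: T₂ = T₁; P₂ = P₁·(V₁/V₂) = 46.16 kPa.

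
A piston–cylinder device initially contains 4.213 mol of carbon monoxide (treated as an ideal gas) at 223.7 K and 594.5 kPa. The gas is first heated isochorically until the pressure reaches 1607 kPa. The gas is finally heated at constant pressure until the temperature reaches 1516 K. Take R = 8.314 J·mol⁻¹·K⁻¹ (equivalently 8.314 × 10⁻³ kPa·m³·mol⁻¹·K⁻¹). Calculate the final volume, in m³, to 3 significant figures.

From PV = nRT: V₁ = nRT₁/P₁ = 0.01318 m³.
Isochoric, so P/T is constant: V₂ = V₁; T₂ = T₁·(P₂/P₁) = 604.7 K.
Isobaric, so V/T is constant: P₃ = P₂; V₃ = V₂·(T₃/T₂) = 0.03304 m³.

V₃ ≈ 0.0330 m³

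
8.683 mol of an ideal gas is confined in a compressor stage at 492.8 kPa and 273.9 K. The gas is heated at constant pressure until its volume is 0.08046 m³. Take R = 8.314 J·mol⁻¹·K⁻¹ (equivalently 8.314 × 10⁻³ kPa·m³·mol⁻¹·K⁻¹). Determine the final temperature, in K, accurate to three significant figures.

From PV = nRT: V₁ = nRT₁/P₁ = 0.04012 m³.
P constant ⇒ V ∝ T: P₂ = P₁; T₂ = T₁·(V₂/V₁) = 549.3 K.

T₂ ≈ 549 K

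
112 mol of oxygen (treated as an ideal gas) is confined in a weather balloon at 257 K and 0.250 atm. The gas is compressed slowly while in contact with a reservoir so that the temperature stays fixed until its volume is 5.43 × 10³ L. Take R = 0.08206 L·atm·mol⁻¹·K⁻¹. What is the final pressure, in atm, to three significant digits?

From PV = nRT: V₁ = nRT₁/P₁ = 9448 L.
T constant ⇒ Boyle's law P V = const: T₂ = T₁; P₂ = P₁·(V₁/V₂) = 0.4350 atm.

P₂ ≈ 0.435 atm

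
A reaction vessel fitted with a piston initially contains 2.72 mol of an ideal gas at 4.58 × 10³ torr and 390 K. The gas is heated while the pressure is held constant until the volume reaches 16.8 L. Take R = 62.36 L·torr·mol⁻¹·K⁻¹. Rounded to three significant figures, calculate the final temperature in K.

From PV = nRT: V₁ = nRT₁/P₁ = 14.44 L.
P constant ⇒ V ∝ T: P₂ = P₁; T₂ = T₁·(V₂/V₁) = 453.6 K.

T₂ ≈ 454 K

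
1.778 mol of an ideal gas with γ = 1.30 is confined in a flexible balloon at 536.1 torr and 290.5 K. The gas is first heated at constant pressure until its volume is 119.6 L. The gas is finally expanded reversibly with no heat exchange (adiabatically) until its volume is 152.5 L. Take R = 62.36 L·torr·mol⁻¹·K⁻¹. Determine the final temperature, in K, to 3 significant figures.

T₃ ≈ 538 K

From PV = nRT: V₁ = nRT₁/P₁ = 60.08 L.
Isobaric, so V/T is constant: P₂ = P₁; T₂ = T₁·(V₂/V₁) = 578.3 K.
Reversible adiabatic, γ = 1.30: T₃ = T₂·(V₂/V₃)^(γ−1) = 537.6 K; P₃ = P₂·(V₂/V₃)^γ = 390.9 torr.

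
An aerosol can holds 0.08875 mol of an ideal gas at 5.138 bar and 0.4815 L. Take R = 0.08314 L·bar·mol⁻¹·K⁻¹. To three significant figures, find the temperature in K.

T ≈ 335 K

PV = nRT ⇒ T = PV/(nR) = (5.138 × 0.4815) / (0.08875 × 0.08314)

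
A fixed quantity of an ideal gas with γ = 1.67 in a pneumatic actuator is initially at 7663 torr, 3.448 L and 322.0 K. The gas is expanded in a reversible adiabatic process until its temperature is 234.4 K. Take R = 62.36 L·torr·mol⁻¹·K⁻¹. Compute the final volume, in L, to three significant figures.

V₂ ≈ 5.54 L

Reversible adiabatic, γ = 1.67: P₂ = P₁·(T₂/T₁)^(γ/(γ−1)) = 3473 torr; V₂ = V₁·(T₁/T₂)^(1/(γ−1)) = 5.538 L.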